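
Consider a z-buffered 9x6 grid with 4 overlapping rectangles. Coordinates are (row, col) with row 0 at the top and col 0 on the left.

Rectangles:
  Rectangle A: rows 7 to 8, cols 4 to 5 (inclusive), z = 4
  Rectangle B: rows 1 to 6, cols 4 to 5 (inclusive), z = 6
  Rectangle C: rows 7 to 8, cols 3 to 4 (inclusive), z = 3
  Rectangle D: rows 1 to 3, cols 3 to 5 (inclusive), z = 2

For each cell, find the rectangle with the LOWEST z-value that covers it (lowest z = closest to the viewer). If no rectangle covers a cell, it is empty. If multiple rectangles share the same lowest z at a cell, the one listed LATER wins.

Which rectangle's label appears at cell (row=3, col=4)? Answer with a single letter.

Check cell (3,4):
  A: rows 7-8 cols 4-5 -> outside (row miss)
  B: rows 1-6 cols 4-5 z=6 -> covers; best now B (z=6)
  C: rows 7-8 cols 3-4 -> outside (row miss)
  D: rows 1-3 cols 3-5 z=2 -> covers; best now D (z=2)
Winner: D at z=2

Answer: D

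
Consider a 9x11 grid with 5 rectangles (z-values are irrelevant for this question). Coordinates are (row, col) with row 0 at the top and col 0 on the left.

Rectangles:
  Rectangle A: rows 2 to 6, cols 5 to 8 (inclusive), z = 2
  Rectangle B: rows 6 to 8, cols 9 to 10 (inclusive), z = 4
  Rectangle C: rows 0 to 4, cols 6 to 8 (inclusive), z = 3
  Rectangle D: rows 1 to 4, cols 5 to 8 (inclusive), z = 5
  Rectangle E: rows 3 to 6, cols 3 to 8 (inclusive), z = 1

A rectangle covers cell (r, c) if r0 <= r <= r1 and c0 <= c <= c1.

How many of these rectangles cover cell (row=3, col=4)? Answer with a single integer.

Check cell (3,4):
  A: rows 2-6 cols 5-8 -> outside (col miss)
  B: rows 6-8 cols 9-10 -> outside (row miss)
  C: rows 0-4 cols 6-8 -> outside (col miss)
  D: rows 1-4 cols 5-8 -> outside (col miss)
  E: rows 3-6 cols 3-8 -> covers
Count covering = 1

Answer: 1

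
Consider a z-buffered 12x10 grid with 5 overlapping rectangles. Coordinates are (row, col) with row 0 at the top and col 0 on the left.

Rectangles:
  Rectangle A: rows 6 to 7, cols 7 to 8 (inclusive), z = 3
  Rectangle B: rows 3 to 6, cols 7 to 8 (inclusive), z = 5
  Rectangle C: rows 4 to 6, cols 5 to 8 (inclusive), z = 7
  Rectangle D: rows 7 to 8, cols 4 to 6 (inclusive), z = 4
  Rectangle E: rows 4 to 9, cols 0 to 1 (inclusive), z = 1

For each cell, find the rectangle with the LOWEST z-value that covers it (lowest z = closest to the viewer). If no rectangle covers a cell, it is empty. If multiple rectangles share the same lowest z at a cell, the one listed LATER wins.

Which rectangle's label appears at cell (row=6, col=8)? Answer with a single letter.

Answer: A

Derivation:
Check cell (6,8):
  A: rows 6-7 cols 7-8 z=3 -> covers; best now A (z=3)
  B: rows 3-6 cols 7-8 z=5 -> covers; best now A (z=3)
  C: rows 4-6 cols 5-8 z=7 -> covers; best now A (z=3)
  D: rows 7-8 cols 4-6 -> outside (row miss)
  E: rows 4-9 cols 0-1 -> outside (col miss)
Winner: A at z=3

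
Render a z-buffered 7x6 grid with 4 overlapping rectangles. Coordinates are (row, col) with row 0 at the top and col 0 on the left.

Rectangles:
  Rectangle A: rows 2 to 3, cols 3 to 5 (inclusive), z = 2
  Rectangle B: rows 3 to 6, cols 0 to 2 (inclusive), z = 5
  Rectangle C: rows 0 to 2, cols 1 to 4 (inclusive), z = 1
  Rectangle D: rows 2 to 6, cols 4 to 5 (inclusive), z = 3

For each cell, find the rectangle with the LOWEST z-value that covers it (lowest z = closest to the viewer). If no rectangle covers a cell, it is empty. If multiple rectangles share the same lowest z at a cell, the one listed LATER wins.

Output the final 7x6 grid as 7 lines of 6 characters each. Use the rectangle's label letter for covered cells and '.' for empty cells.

.CCCC.
.CCCC.
.CCCCA
BBBAAA
BBB.DD
BBB.DD
BBB.DD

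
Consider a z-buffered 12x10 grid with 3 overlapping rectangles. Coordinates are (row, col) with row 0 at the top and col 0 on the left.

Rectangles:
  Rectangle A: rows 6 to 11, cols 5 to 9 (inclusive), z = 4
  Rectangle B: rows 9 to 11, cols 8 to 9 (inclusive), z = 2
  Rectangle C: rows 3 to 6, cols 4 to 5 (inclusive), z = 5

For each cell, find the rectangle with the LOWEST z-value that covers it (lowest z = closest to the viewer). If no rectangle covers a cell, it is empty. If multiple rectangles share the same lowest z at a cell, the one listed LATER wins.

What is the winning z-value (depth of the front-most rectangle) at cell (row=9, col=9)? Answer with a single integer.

Answer: 2

Derivation:
Check cell (9,9):
  A: rows 6-11 cols 5-9 z=4 -> covers; best now A (z=4)
  B: rows 9-11 cols 8-9 z=2 -> covers; best now B (z=2)
  C: rows 3-6 cols 4-5 -> outside (row miss)
Winner: B at z=2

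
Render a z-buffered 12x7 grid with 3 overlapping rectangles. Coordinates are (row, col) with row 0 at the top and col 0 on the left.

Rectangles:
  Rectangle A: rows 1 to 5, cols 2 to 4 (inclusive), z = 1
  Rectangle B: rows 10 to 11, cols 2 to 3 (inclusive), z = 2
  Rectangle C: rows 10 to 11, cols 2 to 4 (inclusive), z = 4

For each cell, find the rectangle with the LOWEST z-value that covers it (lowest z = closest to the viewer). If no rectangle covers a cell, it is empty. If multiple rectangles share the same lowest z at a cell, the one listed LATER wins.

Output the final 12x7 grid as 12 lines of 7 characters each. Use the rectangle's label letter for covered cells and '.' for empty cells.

.......
..AAA..
..AAA..
..AAA..
..AAA..
..AAA..
.......
.......
.......
.......
..BBC..
..BBC..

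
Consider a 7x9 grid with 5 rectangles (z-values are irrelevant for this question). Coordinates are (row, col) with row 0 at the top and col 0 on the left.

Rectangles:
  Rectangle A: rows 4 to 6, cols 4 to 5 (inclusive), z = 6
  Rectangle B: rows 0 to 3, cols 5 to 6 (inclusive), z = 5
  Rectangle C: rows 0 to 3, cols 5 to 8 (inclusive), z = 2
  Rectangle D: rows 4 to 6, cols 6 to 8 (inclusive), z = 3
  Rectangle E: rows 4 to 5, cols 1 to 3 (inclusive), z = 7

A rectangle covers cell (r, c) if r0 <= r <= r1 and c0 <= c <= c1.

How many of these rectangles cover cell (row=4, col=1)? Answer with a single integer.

Check cell (4,1):
  A: rows 4-6 cols 4-5 -> outside (col miss)
  B: rows 0-3 cols 5-6 -> outside (row miss)
  C: rows 0-3 cols 5-8 -> outside (row miss)
  D: rows 4-6 cols 6-8 -> outside (col miss)
  E: rows 4-5 cols 1-3 -> covers
Count covering = 1

Answer: 1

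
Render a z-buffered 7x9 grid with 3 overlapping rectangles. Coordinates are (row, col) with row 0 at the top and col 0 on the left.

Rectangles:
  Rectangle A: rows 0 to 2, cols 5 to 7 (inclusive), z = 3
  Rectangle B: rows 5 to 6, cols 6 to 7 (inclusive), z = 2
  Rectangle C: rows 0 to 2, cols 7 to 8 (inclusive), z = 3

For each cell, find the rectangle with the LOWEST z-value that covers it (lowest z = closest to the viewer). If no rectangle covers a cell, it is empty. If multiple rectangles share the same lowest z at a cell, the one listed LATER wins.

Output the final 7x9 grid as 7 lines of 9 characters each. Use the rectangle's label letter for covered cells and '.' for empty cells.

.....AACC
.....AACC
.....AACC
.........
.........
......BB.
......BB.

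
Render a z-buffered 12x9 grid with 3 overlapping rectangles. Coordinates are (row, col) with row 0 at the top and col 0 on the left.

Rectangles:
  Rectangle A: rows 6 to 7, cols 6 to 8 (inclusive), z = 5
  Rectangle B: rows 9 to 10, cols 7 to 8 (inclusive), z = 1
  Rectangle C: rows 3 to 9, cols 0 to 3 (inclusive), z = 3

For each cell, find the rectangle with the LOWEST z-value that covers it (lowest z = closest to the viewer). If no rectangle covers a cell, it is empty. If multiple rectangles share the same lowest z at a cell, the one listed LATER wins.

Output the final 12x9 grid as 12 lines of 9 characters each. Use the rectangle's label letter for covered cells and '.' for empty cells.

.........
.........
.........
CCCC.....
CCCC.....
CCCC.....
CCCC..AAA
CCCC..AAA
CCCC.....
CCCC...BB
.......BB
.........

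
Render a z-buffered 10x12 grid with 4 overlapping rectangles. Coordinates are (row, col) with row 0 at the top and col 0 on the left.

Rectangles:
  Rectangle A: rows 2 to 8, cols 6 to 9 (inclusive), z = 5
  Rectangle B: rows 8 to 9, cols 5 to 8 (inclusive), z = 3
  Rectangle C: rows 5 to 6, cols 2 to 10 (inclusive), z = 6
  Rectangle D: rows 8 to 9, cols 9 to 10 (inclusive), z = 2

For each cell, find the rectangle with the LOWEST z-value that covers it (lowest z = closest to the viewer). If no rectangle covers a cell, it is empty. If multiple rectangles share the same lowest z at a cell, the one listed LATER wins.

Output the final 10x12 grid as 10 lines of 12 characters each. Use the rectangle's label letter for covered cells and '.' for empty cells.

............
............
......AAAA..
......AAAA..
......AAAA..
..CCCCAAAAC.
..CCCCAAAAC.
......AAAA..
.....BBBBDD.
.....BBBBDD.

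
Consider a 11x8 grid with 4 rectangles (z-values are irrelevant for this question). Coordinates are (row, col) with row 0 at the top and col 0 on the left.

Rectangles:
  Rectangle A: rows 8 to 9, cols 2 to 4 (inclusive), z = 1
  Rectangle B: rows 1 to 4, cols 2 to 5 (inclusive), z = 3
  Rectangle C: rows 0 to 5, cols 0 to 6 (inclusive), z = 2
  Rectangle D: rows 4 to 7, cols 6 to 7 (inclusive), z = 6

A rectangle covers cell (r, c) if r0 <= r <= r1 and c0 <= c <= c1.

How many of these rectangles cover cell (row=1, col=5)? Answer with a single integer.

Answer: 2

Derivation:
Check cell (1,5):
  A: rows 8-9 cols 2-4 -> outside (row miss)
  B: rows 1-4 cols 2-5 -> covers
  C: rows 0-5 cols 0-6 -> covers
  D: rows 4-7 cols 6-7 -> outside (row miss)
Count covering = 2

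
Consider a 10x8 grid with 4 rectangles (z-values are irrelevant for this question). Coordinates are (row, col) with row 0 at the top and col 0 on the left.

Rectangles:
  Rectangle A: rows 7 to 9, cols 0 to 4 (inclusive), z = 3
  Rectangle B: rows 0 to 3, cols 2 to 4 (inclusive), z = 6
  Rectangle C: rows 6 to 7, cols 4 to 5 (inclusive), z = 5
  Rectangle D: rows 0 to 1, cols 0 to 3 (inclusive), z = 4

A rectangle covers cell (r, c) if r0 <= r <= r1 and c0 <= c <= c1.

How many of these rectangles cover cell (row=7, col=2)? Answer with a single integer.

Answer: 1

Derivation:
Check cell (7,2):
  A: rows 7-9 cols 0-4 -> covers
  B: rows 0-3 cols 2-4 -> outside (row miss)
  C: rows 6-7 cols 4-5 -> outside (col miss)
  D: rows 0-1 cols 0-3 -> outside (row miss)
Count covering = 1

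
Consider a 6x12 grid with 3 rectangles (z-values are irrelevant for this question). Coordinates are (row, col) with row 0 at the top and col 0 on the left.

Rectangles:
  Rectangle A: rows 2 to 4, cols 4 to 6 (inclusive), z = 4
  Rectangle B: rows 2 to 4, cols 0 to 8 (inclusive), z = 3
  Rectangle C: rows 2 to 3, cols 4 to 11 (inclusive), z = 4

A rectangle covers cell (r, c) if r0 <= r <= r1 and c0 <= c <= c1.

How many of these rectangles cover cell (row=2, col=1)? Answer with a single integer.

Check cell (2,1):
  A: rows 2-4 cols 4-6 -> outside (col miss)
  B: rows 2-4 cols 0-8 -> covers
  C: rows 2-3 cols 4-11 -> outside (col miss)
Count covering = 1

Answer: 1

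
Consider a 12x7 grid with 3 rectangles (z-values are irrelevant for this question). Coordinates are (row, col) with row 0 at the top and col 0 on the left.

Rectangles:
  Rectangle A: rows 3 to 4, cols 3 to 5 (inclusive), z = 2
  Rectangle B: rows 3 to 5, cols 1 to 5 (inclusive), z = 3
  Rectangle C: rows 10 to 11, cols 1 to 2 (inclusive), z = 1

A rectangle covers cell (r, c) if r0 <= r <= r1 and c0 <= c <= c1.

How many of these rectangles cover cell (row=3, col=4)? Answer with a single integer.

Check cell (3,4):
  A: rows 3-4 cols 3-5 -> covers
  B: rows 3-5 cols 1-5 -> covers
  C: rows 10-11 cols 1-2 -> outside (row miss)
Count covering = 2

Answer: 2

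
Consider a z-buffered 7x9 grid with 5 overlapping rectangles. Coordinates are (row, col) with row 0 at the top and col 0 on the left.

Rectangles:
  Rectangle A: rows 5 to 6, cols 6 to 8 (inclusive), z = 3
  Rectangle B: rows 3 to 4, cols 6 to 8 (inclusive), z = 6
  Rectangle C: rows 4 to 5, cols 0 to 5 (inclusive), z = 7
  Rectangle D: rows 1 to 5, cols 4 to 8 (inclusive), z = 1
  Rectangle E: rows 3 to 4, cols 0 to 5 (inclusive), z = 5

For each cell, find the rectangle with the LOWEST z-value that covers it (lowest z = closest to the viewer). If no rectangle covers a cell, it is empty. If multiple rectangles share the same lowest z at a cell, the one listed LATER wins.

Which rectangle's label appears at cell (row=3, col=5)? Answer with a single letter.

Check cell (3,5):
  A: rows 5-6 cols 6-8 -> outside (row miss)
  B: rows 3-4 cols 6-8 -> outside (col miss)
  C: rows 4-5 cols 0-5 -> outside (row miss)
  D: rows 1-5 cols 4-8 z=1 -> covers; best now D (z=1)
  E: rows 3-4 cols 0-5 z=5 -> covers; best now D (z=1)
Winner: D at z=1

Answer: D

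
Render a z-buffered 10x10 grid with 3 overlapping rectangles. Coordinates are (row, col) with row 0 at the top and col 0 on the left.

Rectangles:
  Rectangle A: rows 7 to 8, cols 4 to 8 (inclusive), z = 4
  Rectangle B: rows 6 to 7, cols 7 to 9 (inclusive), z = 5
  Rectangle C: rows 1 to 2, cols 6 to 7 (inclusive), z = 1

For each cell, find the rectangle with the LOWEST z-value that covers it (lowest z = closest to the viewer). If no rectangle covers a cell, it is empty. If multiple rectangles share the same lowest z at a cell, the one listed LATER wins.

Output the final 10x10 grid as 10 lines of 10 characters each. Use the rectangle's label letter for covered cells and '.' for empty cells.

..........
......CC..
......CC..
..........
..........
..........
.......BBB
....AAAAAB
....AAAAA.
..........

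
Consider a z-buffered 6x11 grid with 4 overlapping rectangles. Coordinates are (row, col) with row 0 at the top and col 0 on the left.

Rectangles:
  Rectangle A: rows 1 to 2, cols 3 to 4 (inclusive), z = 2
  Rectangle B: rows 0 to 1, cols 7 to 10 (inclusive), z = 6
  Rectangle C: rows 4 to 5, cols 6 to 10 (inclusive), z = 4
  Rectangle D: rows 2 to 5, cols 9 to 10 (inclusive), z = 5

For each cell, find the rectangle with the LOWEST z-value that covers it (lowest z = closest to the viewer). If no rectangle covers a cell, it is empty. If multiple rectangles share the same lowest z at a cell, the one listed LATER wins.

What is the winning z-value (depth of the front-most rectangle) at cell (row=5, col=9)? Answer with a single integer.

Answer: 4

Derivation:
Check cell (5,9):
  A: rows 1-2 cols 3-4 -> outside (row miss)
  B: rows 0-1 cols 7-10 -> outside (row miss)
  C: rows 4-5 cols 6-10 z=4 -> covers; best now C (z=4)
  D: rows 2-5 cols 9-10 z=5 -> covers; best now C (z=4)
Winner: C at z=4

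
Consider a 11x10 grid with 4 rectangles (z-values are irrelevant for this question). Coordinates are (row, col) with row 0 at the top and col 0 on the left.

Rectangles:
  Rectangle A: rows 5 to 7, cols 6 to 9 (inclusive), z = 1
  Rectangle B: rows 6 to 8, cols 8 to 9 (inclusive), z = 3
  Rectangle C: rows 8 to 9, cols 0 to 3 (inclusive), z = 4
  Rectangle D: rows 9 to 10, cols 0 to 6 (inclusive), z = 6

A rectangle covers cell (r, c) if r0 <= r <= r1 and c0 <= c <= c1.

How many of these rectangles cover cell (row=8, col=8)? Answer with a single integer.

Answer: 1

Derivation:
Check cell (8,8):
  A: rows 5-7 cols 6-9 -> outside (row miss)
  B: rows 6-8 cols 8-9 -> covers
  C: rows 8-9 cols 0-3 -> outside (col miss)
  D: rows 9-10 cols 0-6 -> outside (row miss)
Count covering = 1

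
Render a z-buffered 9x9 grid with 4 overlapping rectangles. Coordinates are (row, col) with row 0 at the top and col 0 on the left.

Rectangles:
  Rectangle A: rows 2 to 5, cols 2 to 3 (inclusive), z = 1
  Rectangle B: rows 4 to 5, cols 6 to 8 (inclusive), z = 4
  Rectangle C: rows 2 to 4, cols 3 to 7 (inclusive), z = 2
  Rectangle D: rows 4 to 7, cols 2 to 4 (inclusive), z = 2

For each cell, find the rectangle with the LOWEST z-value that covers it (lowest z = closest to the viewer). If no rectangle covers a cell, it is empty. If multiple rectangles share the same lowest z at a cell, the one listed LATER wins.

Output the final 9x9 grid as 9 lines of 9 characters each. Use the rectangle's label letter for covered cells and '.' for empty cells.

.........
.........
..AACCCC.
..AACCCC.
..AADCCCB
..AAD.BBB
..DDD....
..DDD....
.........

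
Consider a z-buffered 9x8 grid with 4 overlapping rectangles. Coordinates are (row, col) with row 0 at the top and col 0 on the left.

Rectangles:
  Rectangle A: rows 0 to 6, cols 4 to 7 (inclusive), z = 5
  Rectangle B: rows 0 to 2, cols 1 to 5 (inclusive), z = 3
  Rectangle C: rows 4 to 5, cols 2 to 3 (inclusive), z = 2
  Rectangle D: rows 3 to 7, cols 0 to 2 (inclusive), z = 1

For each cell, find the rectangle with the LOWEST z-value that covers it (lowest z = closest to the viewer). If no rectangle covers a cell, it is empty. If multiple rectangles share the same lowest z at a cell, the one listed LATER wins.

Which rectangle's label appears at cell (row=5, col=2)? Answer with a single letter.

Check cell (5,2):
  A: rows 0-6 cols 4-7 -> outside (col miss)
  B: rows 0-2 cols 1-5 -> outside (row miss)
  C: rows 4-5 cols 2-3 z=2 -> covers; best now C (z=2)
  D: rows 3-7 cols 0-2 z=1 -> covers; best now D (z=1)
Winner: D at z=1

Answer: D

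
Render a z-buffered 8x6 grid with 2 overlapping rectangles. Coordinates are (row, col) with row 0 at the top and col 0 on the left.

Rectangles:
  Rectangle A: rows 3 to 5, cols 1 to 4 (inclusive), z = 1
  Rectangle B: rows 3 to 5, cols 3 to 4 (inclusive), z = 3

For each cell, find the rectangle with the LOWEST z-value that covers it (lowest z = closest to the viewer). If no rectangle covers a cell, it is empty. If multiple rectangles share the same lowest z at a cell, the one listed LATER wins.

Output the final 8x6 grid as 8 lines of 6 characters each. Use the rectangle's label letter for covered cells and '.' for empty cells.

......
......
......
.AAAA.
.AAAA.
.AAAA.
......
......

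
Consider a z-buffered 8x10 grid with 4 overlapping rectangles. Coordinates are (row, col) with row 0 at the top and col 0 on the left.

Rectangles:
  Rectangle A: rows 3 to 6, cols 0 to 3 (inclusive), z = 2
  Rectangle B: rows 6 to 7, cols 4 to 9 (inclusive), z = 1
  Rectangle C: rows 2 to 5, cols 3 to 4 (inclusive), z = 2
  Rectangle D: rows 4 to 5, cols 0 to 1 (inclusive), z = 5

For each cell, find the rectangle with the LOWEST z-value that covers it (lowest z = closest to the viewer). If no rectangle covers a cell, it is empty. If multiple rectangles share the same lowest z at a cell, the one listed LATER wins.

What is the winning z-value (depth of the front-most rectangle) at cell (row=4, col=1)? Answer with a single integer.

Answer: 2

Derivation:
Check cell (4,1):
  A: rows 3-6 cols 0-3 z=2 -> covers; best now A (z=2)
  B: rows 6-7 cols 4-9 -> outside (row miss)
  C: rows 2-5 cols 3-4 -> outside (col miss)
  D: rows 4-5 cols 0-1 z=5 -> covers; best now A (z=2)
Winner: A at z=2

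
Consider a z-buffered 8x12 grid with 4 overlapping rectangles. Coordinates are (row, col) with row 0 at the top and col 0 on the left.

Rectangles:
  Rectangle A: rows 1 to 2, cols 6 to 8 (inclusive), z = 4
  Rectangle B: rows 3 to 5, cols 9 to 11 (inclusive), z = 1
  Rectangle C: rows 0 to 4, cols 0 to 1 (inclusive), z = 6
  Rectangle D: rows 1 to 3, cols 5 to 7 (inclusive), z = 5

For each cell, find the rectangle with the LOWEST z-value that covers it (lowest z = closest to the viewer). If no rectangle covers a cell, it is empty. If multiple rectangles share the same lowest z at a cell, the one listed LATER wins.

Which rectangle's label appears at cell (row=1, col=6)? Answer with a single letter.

Answer: A

Derivation:
Check cell (1,6):
  A: rows 1-2 cols 6-8 z=4 -> covers; best now A (z=4)
  B: rows 3-5 cols 9-11 -> outside (row miss)
  C: rows 0-4 cols 0-1 -> outside (col miss)
  D: rows 1-3 cols 5-7 z=5 -> covers; best now A (z=4)
Winner: A at z=4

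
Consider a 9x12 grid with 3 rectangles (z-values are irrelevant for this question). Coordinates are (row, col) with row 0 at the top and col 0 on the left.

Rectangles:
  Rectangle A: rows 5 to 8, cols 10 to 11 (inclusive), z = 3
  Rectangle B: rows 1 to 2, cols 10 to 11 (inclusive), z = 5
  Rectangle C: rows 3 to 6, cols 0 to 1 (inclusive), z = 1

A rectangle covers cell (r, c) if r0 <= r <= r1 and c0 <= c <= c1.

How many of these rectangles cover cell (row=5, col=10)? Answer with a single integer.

Answer: 1

Derivation:
Check cell (5,10):
  A: rows 5-8 cols 10-11 -> covers
  B: rows 1-2 cols 10-11 -> outside (row miss)
  C: rows 3-6 cols 0-1 -> outside (col miss)
Count covering = 1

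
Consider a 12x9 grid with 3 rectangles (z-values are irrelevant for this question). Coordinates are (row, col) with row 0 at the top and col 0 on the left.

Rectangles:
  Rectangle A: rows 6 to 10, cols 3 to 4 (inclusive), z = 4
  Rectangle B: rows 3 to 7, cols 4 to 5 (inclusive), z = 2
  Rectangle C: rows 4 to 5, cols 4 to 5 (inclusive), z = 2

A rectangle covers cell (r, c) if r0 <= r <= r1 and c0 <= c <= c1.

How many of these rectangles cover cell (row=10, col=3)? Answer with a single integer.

Answer: 1

Derivation:
Check cell (10,3):
  A: rows 6-10 cols 3-4 -> covers
  B: rows 3-7 cols 4-5 -> outside (row miss)
  C: rows 4-5 cols 4-5 -> outside (row miss)
Count covering = 1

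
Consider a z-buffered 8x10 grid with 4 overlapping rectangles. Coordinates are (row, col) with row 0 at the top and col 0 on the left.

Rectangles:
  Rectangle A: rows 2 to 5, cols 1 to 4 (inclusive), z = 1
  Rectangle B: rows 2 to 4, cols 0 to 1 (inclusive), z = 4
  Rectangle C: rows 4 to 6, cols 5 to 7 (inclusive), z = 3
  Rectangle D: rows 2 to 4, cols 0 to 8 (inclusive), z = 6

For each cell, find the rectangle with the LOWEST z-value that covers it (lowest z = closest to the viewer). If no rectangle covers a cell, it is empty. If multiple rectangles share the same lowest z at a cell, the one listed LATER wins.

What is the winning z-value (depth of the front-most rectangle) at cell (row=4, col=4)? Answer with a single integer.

Answer: 1

Derivation:
Check cell (4,4):
  A: rows 2-5 cols 1-4 z=1 -> covers; best now A (z=1)
  B: rows 2-4 cols 0-1 -> outside (col miss)
  C: rows 4-6 cols 5-7 -> outside (col miss)
  D: rows 2-4 cols 0-8 z=6 -> covers; best now A (z=1)
Winner: A at z=1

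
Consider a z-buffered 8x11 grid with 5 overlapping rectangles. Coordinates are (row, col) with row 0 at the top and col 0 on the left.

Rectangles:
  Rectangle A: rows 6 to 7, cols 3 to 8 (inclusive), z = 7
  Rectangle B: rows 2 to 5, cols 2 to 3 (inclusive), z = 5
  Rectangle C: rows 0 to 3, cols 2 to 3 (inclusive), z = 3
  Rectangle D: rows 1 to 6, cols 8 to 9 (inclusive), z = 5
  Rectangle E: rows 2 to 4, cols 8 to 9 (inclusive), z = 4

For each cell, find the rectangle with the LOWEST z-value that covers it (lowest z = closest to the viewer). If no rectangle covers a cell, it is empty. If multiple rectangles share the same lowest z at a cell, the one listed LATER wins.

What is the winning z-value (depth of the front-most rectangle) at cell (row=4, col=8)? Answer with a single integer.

Answer: 4

Derivation:
Check cell (4,8):
  A: rows 6-7 cols 3-8 -> outside (row miss)
  B: rows 2-5 cols 2-3 -> outside (col miss)
  C: rows 0-3 cols 2-3 -> outside (row miss)
  D: rows 1-6 cols 8-9 z=5 -> covers; best now D (z=5)
  E: rows 2-4 cols 8-9 z=4 -> covers; best now E (z=4)
Winner: E at z=4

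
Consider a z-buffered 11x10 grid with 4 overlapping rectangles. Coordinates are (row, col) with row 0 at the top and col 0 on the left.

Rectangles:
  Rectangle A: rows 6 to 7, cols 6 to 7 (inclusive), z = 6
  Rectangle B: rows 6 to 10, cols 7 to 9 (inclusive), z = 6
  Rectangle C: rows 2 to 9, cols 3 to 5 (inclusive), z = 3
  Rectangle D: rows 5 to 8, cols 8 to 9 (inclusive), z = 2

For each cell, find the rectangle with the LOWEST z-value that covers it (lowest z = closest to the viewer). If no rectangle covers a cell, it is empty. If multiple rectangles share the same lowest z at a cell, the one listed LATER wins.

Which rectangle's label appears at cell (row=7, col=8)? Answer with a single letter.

Check cell (7,8):
  A: rows 6-7 cols 6-7 -> outside (col miss)
  B: rows 6-10 cols 7-9 z=6 -> covers; best now B (z=6)
  C: rows 2-9 cols 3-5 -> outside (col miss)
  D: rows 5-8 cols 8-9 z=2 -> covers; best now D (z=2)
Winner: D at z=2

Answer: D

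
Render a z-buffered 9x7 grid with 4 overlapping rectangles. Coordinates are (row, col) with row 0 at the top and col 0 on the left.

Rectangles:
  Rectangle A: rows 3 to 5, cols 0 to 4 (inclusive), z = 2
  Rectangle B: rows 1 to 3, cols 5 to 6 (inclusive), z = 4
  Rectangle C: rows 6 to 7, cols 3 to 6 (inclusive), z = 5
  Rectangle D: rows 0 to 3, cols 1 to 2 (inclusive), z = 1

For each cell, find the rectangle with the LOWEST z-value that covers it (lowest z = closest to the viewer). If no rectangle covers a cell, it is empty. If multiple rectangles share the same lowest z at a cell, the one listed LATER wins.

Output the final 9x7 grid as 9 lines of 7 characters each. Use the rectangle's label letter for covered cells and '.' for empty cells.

.DD....
.DD..BB
.DD..BB
ADDAABB
AAAAA..
AAAAA..
...CCCC
...CCCC
.......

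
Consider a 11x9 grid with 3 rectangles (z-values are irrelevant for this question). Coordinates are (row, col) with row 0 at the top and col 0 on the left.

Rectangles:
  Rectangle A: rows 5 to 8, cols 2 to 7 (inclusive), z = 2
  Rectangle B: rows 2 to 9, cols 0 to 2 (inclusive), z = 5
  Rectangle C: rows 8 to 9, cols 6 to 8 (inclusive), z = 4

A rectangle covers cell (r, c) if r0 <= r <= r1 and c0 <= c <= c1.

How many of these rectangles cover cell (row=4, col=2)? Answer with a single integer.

Check cell (4,2):
  A: rows 5-8 cols 2-7 -> outside (row miss)
  B: rows 2-9 cols 0-2 -> covers
  C: rows 8-9 cols 6-8 -> outside (row miss)
Count covering = 1

Answer: 1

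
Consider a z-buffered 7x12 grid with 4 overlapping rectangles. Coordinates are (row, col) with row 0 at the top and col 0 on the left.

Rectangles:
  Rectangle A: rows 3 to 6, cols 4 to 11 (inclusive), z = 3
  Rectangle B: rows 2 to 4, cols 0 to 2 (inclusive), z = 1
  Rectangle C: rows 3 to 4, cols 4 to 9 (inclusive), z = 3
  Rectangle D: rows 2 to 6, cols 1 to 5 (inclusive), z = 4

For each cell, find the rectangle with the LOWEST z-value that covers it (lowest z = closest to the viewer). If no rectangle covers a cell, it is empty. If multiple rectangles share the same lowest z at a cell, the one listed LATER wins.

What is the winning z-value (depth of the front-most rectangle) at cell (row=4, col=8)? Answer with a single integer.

Check cell (4,8):
  A: rows 3-6 cols 4-11 z=3 -> covers; best now A (z=3)
  B: rows 2-4 cols 0-2 -> outside (col miss)
  C: rows 3-4 cols 4-9 z=3 -> covers; best now C (z=3)
  D: rows 2-6 cols 1-5 -> outside (col miss)
Winner: C at z=3

Answer: 3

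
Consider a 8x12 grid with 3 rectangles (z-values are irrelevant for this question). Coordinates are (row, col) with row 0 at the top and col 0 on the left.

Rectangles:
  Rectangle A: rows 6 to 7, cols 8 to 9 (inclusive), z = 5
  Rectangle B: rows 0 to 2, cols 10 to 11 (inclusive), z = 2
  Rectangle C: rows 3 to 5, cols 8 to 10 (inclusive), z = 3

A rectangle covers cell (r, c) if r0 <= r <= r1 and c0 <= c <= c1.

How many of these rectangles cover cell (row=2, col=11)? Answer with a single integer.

Check cell (2,11):
  A: rows 6-7 cols 8-9 -> outside (row miss)
  B: rows 0-2 cols 10-11 -> covers
  C: rows 3-5 cols 8-10 -> outside (row miss)
Count covering = 1

Answer: 1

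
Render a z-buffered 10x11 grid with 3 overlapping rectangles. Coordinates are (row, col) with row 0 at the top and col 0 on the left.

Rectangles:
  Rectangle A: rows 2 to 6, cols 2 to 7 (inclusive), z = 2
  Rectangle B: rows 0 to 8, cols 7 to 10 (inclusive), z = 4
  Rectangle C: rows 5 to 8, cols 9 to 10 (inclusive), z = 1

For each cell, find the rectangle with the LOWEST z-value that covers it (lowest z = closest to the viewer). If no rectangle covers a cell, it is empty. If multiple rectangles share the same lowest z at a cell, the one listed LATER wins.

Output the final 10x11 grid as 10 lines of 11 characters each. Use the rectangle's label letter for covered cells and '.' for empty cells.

.......BBBB
.......BBBB
..AAAAAABBB
..AAAAAABBB
..AAAAAABBB
..AAAAAABCC
..AAAAAABCC
.......BBCC
.......BBCC
...........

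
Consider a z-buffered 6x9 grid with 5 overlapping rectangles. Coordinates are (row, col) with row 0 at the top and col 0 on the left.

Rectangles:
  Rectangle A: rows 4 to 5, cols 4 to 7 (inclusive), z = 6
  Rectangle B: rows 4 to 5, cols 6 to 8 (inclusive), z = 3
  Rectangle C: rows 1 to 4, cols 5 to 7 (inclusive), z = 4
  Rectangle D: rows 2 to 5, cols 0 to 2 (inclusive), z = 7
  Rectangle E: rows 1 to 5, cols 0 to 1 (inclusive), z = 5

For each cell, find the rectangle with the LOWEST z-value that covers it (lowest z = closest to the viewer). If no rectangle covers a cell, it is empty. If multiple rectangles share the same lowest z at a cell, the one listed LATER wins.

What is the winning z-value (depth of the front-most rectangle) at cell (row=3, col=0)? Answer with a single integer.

Answer: 5

Derivation:
Check cell (3,0):
  A: rows 4-5 cols 4-7 -> outside (row miss)
  B: rows 4-5 cols 6-8 -> outside (row miss)
  C: rows 1-4 cols 5-7 -> outside (col miss)
  D: rows 2-5 cols 0-2 z=7 -> covers; best now D (z=7)
  E: rows 1-5 cols 0-1 z=5 -> covers; best now E (z=5)
Winner: E at z=5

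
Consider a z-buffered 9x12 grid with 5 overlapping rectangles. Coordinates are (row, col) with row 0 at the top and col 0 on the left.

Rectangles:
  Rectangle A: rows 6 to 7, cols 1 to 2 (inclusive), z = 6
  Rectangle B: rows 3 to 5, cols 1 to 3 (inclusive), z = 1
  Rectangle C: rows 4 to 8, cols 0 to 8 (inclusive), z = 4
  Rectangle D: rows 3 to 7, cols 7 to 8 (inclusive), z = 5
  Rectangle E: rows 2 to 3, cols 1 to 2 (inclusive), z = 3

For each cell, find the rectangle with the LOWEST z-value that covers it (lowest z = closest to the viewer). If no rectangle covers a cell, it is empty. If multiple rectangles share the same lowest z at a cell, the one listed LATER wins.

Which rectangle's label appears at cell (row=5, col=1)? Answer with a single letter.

Answer: B

Derivation:
Check cell (5,1):
  A: rows 6-7 cols 1-2 -> outside (row miss)
  B: rows 3-5 cols 1-3 z=1 -> covers; best now B (z=1)
  C: rows 4-8 cols 0-8 z=4 -> covers; best now B (z=1)
  D: rows 3-7 cols 7-8 -> outside (col miss)
  E: rows 2-3 cols 1-2 -> outside (row miss)
Winner: B at z=1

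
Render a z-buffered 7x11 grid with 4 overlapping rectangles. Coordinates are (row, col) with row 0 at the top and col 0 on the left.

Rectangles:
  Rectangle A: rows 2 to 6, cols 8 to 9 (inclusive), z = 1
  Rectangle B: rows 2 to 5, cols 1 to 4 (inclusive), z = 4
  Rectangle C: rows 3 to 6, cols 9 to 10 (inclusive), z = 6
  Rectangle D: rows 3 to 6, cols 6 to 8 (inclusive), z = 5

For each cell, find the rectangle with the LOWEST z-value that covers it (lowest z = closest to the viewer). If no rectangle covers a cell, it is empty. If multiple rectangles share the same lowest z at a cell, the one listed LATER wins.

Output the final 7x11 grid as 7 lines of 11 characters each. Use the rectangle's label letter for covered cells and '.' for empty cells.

...........
...........
.BBBB...AA.
.BBBB.DDAAC
.BBBB.DDAAC
.BBBB.DDAAC
......DDAAC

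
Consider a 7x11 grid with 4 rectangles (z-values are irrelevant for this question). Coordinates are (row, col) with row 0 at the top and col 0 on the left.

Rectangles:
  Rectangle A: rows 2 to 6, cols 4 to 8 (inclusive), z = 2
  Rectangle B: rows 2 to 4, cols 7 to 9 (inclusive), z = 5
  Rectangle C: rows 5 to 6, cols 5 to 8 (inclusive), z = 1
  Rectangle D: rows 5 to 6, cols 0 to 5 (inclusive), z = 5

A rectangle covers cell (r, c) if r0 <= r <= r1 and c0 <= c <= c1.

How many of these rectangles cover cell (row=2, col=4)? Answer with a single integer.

Answer: 1

Derivation:
Check cell (2,4):
  A: rows 2-6 cols 4-8 -> covers
  B: rows 2-4 cols 7-9 -> outside (col miss)
  C: rows 5-6 cols 5-8 -> outside (row miss)
  D: rows 5-6 cols 0-5 -> outside (row miss)
Count covering = 1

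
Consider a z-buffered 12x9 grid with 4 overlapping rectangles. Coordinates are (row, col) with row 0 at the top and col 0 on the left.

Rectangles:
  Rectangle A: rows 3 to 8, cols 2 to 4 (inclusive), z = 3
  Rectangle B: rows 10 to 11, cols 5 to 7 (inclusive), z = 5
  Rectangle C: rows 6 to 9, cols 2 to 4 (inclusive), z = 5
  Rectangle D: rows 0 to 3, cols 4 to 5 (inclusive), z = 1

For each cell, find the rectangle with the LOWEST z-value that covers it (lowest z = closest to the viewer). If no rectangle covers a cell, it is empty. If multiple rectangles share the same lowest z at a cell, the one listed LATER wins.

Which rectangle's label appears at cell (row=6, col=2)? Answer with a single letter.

Answer: A

Derivation:
Check cell (6,2):
  A: rows 3-8 cols 2-4 z=3 -> covers; best now A (z=3)
  B: rows 10-11 cols 5-7 -> outside (row miss)
  C: rows 6-9 cols 2-4 z=5 -> covers; best now A (z=3)
  D: rows 0-3 cols 4-5 -> outside (row miss)
Winner: A at z=3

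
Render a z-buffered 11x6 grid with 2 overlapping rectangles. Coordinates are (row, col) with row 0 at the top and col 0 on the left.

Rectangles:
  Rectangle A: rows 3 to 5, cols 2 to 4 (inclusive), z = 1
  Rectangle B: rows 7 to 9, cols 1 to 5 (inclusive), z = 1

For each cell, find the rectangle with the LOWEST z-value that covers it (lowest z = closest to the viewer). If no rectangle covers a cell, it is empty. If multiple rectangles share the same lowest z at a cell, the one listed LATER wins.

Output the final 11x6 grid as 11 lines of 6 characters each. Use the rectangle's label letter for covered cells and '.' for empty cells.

......
......
......
..AAA.
..AAA.
..AAA.
......
.BBBBB
.BBBBB
.BBBBB
......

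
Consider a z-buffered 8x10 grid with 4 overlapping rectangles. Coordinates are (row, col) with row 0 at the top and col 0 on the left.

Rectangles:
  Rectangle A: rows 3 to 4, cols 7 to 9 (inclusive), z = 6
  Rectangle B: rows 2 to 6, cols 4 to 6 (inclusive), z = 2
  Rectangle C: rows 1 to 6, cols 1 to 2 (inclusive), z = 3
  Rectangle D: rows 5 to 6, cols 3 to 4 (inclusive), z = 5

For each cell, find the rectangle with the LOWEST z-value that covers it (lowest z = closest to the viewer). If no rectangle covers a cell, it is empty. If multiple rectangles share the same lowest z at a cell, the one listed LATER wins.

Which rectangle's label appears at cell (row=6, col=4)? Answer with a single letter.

Answer: B

Derivation:
Check cell (6,4):
  A: rows 3-4 cols 7-9 -> outside (row miss)
  B: rows 2-6 cols 4-6 z=2 -> covers; best now B (z=2)
  C: rows 1-6 cols 1-2 -> outside (col miss)
  D: rows 5-6 cols 3-4 z=5 -> covers; best now B (z=2)
Winner: B at z=2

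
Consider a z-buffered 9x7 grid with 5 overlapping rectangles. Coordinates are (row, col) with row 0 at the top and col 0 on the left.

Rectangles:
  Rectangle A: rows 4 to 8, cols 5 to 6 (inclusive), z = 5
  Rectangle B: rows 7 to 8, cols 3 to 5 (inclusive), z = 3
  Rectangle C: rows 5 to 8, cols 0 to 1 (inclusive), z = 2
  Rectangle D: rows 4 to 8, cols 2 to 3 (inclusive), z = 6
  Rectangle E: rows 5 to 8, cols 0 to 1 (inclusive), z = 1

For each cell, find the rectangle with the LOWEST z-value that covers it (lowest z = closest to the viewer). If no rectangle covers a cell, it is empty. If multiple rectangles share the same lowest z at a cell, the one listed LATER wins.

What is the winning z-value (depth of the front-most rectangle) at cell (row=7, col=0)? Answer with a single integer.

Check cell (7,0):
  A: rows 4-8 cols 5-6 -> outside (col miss)
  B: rows 7-8 cols 3-5 -> outside (col miss)
  C: rows 5-8 cols 0-1 z=2 -> covers; best now C (z=2)
  D: rows 4-8 cols 2-3 -> outside (col miss)
  E: rows 5-8 cols 0-1 z=1 -> covers; best now E (z=1)
Winner: E at z=1

Answer: 1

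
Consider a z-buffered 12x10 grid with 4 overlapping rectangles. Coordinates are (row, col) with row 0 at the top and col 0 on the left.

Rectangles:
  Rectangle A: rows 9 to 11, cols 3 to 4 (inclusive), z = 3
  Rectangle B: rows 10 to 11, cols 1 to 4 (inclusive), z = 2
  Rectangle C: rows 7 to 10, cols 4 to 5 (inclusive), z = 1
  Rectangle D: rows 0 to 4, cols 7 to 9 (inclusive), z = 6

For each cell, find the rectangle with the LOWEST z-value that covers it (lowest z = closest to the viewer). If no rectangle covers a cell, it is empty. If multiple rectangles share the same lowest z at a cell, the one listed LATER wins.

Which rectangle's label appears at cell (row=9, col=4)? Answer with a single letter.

Check cell (9,4):
  A: rows 9-11 cols 3-4 z=3 -> covers; best now A (z=3)
  B: rows 10-11 cols 1-4 -> outside (row miss)
  C: rows 7-10 cols 4-5 z=1 -> covers; best now C (z=1)
  D: rows 0-4 cols 7-9 -> outside (row miss)
Winner: C at z=1

Answer: C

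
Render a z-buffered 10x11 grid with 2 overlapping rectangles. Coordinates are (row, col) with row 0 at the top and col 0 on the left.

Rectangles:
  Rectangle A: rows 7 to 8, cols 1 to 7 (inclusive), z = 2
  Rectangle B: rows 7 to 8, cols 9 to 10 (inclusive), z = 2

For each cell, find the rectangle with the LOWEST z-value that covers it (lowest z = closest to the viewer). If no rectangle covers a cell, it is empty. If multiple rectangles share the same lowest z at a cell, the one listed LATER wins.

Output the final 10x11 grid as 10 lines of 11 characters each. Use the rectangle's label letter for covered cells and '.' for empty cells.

...........
...........
...........
...........
...........
...........
...........
.AAAAAAA.BB
.AAAAAAA.BB
...........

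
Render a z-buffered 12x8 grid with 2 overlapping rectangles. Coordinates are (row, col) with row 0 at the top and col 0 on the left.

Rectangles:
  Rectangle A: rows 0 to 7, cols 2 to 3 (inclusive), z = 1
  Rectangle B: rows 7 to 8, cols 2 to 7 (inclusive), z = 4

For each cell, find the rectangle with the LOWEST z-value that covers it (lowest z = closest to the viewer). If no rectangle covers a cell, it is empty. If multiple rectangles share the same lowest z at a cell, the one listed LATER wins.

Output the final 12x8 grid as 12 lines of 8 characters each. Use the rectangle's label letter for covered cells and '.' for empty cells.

..AA....
..AA....
..AA....
..AA....
..AA....
..AA....
..AA....
..AABBBB
..BBBBBB
........
........
........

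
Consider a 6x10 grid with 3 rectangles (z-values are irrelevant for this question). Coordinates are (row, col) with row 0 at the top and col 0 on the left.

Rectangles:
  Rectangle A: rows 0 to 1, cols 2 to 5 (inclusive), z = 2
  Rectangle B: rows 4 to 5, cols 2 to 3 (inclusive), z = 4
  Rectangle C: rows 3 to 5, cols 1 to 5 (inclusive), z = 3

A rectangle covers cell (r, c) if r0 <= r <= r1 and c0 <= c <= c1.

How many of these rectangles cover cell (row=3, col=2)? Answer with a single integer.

Answer: 1

Derivation:
Check cell (3,2):
  A: rows 0-1 cols 2-5 -> outside (row miss)
  B: rows 4-5 cols 2-3 -> outside (row miss)
  C: rows 3-5 cols 1-5 -> covers
Count covering = 1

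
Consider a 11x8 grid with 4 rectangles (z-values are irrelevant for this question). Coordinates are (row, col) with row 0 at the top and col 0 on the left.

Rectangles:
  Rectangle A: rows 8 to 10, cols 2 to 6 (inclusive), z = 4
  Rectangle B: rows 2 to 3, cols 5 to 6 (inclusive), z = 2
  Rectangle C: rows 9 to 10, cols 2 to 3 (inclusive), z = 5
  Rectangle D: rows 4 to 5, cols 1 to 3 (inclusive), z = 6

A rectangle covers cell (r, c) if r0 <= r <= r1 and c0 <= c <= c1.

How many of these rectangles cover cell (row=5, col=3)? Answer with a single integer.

Answer: 1

Derivation:
Check cell (5,3):
  A: rows 8-10 cols 2-6 -> outside (row miss)
  B: rows 2-3 cols 5-6 -> outside (row miss)
  C: rows 9-10 cols 2-3 -> outside (row miss)
  D: rows 4-5 cols 1-3 -> covers
Count covering = 1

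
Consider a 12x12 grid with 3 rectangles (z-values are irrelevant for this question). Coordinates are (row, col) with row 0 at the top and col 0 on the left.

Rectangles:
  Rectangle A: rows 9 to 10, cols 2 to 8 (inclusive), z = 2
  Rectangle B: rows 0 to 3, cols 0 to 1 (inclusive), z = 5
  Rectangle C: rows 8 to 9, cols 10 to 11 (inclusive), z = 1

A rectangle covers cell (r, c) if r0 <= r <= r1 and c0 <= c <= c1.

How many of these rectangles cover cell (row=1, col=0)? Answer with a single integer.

Check cell (1,0):
  A: rows 9-10 cols 2-8 -> outside (row miss)
  B: rows 0-3 cols 0-1 -> covers
  C: rows 8-9 cols 10-11 -> outside (row miss)
Count covering = 1

Answer: 1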